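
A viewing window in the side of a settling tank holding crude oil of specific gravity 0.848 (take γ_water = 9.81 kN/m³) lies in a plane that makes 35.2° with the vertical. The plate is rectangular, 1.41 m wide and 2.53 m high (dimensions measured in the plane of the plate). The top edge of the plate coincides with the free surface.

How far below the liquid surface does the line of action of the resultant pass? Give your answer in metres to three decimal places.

γ = 0.848 × 9.81 = 8.31888 kN/m³.
The plate makes 35.2° with the vertical, i.e. θ = 90° − 35.2° = 54.8° to the horizontal. Measuring y along the incline from the free-surface line, vertical depth h = y·sinθ with sinθ = 0.817145.
The centroid lies 2.53/2 = 1.265 m below the top edge, so y_c = 1.265 m and h_c = 1.265 × 0.817145 = 1.03369 m.
A = 1.41 × 2.53 = 3.5673 m².
Resultant F = γ·h_c·A = 8.31888 × 1.03369 × 3.5673 = 30.6757 kN.
I_c = b·h³/12 = 1.41 × 2.53³/12 = 1.90283 m⁴.
Centre of pressure: y_p = y_c + I_c/(y_c·A) = 1.265 + 1.90283/(1.265 × 3.5673) = 1.265 + 0.421667 = 1.68667 m along the plane.
Vertically, h_p = y_p·sinθ = 1.68667 × 0.817145 = 1.37825 m.

h_p = 1.378 m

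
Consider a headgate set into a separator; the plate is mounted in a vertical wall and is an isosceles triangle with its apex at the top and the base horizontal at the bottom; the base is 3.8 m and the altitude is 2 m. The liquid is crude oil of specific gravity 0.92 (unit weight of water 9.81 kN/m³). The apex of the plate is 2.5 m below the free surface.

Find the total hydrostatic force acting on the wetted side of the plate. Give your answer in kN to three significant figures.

F ≈ 131 kN

γ = 0.92 × 9.81 = 9.0252 kN/m³.
With the apex up, the centroid sits 2h/3 = 2 × 2/3 = 1.33333 m below the apex, so the centroid depth is h_c = 2.5 + 1.33333 = 3.83333 m.
A = ½ × 3.8 × 2 = 3.8 m².
Resultant F = γ·h_c·A = 9.0252 × 3.83333 × 3.8 = 131.467 kN.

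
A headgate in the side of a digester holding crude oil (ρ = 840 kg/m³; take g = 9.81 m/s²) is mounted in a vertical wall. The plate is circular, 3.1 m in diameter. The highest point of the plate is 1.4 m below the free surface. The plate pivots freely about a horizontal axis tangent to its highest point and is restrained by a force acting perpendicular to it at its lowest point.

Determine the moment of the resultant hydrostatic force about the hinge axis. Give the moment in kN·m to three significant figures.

M ≈ 322 kN·m

γ = ρg = 840 × 9.81 / 1000 = 8.2404 kN/m³.
The centroid is at the centre, 1.55 m below the top of the plate, so the centroid depth is h_c = 1.4 + 1.55 = 2.95 m.
A = π(1.55)² = 7.54768 m².
Resultant F = γ·h_c·A = 8.2404 × 2.95 × 7.54768 = 183.478 kN.
I_c = πr⁴/4 = π × 1.55⁴/4 = 4.53332 m⁴.
Centre of pressure: y_p = y_c + I_c/(y_c·A) = 2.95 + 4.53332/(2.95 × 7.54768) = 2.95 + 0.203601 = 3.1536 m along the plane.
The resultant acts 1.55 + 0.203601 = 1.7536 m (along the plate) below the hinge at the top edge, so the moment about the hinge is M = F × 1.7536 = 183.478 × 1.7536 = 321.747 kN·m.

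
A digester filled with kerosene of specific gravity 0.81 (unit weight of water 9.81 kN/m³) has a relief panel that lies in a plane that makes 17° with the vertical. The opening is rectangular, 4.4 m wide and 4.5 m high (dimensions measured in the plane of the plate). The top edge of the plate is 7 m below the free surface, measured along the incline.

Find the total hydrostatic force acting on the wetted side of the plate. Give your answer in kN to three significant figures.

F ≈ 1390 kN

γ = 0.81 × 9.81 = 7.9461 kN/m³.
The plate makes 17° with the vertical, i.e. θ = 90° − 17° = 73° to the horizontal. Measuring y along the incline from the free-surface line, vertical depth h = y·sinθ with sinθ = 0.956305.
The centroid lies 4.5/2 = 2.25 m below the top edge, so y_c = 7 + 2.25 = 9.25 m and h_c = 9.25 × 0.956305 = 8.84582 m.
A = 4.4 × 4.5 = 19.8 m².
Resultant F = γ·h_c·A = 7.9461 × 8.84582 × 19.8 = 1391.74 kN.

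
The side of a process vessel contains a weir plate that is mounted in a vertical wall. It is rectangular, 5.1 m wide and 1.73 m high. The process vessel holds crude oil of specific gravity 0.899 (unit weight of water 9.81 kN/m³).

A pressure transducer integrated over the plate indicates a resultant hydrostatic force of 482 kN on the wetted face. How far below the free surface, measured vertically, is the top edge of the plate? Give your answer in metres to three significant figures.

d_top ≈ 5.33 m

γ = 0.899 × 9.81 = 8.81919 kN/m³.
A = 5.1 × 1.73 = 8.823 m².
From F = γ·h_c·A, the centroid depth is h_c = 482/(8.81919 × 8.823) = 6.19444 m.
The centroid lies 1.73/2 = 0.865 m below the top edge, so the top edge sits at h_top = 6.19444 − 0.865 = 5.32944 m below the surface.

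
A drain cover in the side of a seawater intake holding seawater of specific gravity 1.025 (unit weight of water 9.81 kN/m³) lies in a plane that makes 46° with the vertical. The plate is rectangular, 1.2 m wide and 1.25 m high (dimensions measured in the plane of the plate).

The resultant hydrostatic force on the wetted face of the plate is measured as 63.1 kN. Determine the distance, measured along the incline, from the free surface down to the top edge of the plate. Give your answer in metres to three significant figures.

y_top ≈ 5.40 m

γ = 1.025 × 9.81 = 10.05525 kN/m³.
A = 1.2 × 1.25 = 1.5 m².
From F = γ·h_c·A, the centroid depth is h_c = 63.1/(10.05525 × 1.5) = 4.18355 m.
The plate makes 46° with the vertical, i.e. θ = 90° − 46° = 44° to the horizontal. Measuring y along the incline from the free-surface line, vertical depth h = y·sinθ with sinθ = 0.694658.
Along the incline, y_c = h_c/sinθ = 4.18355/0.694658 = 6.02246 m.
The centroid lies 1.25/2 = 0.625 m below the top edge, so the top edge sits at y_top = 6.02246 − 0.625 = 5.39746 m along the incline.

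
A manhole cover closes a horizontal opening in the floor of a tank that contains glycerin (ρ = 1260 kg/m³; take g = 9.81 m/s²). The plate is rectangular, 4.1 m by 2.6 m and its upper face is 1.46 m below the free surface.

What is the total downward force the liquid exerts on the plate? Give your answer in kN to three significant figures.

γ = ρg = 1260 × 9.81 / 1000 = 12.3606 kN/m³.
The plate is horizontal, so pressure is uniform at p = γ·h = 12.3606 × 1.46 = 18.0465 kN/m².
A = 4.1 × 2.6 = 10.66 m².
F = p·A = 18.0465 × 10.66 = 192.376 kN.

F ≈ 192 kN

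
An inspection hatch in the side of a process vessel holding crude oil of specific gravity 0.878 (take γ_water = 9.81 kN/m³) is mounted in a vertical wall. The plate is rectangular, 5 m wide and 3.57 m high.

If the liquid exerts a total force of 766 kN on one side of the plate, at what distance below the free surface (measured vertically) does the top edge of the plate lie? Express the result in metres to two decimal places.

d_top ≈ 3.20 m

γ = 0.878 × 9.81 = 8.61318 kN/m³.
A = 5 × 3.57 = 17.85 m².
From F = γ·h_c·A, the centroid depth is h_c = 766/(8.61318 × 17.85) = 4.98227 m.
The centroid lies 3.57/2 = 1.785 m below the top edge, so the top edge sits at h_top = 4.98227 − 1.785 = 3.19727 m below the surface.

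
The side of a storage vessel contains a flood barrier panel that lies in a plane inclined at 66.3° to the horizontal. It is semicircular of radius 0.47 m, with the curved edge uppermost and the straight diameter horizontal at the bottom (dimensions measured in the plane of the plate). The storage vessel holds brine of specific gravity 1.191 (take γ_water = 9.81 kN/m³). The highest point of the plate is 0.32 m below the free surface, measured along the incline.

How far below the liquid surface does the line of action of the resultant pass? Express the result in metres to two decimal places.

h_p = 0.56 m

γ = 1.191 × 9.81 = 11.68371 kN/m³.
Let θ = 66.3° be the plate's angle to the horizontal; measure y along the incline from where the plane meets the free surface. Vertical depth h = y·sinθ with sinθ = 0.915663.
The centroid lies 4r/(3π) = 0.199474 m above the diameter, so r − 4r/(3π) = 0.47 − 0.199474 = 0.270526 m below the topmost point, so y_c = 0.32 + 0.270526 = 0.590526 m and h_c = 0.590526 × 0.915663 = 0.540723 m.
A = πr²/2 = π × 0.47²/2 = 0.346989 m².
Resultant F = γ·h_c·A = 11.68371 × 0.540723 × 0.346989 = 2.19216 kN.
I_c = (π/8 − 8/(9π))·r⁴ = 0.109757 × 0.47⁴ = 0.00535579 m⁴.
Centre of pressure: y_p = y_c + I_c/(y_c·A) = 0.590526 + 0.00535579/(0.590526 × 0.346989) = 0.590526 + 0.0261378 = 0.616664 m along the plane.
Vertically, h_p = y_p·sinθ = 0.616664 × 0.915663 = 0.564656 m.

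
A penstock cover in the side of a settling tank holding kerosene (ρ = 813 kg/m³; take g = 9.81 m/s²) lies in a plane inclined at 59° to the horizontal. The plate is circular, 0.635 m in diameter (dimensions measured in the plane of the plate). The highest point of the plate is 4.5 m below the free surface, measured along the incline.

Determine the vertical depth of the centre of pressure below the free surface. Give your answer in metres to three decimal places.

h_p = 4.134 m

γ = ρg = 813 × 9.81 / 1000 = 7.97553 kN/m³.
Let θ = 59° be the plate's angle to the horizontal; measure y along the incline from where the plane meets the free surface. Vertical depth h = y·sinθ with sinθ = 0.857167.
The centroid is at the centre, 0.3175 m below the top of the plate, so y_c = 4.5 + 0.3175 = 4.8175 m and h_c = 4.8175 × 0.857167 = 4.1294 m.
A = π(0.3175)² = 0.316692 m².
Resultant F = γ·h_c·A = 7.97553 × 4.1294 × 0.316692 = 10.43 kN.
I_c = πr⁴/4 = π × 0.3175⁴/4 = 0.00798114 m⁴.
Centre of pressure: y_p = y_c + I_c/(y_c·A) = 4.8175 + 0.00798114/(4.8175 × 0.316692) = 4.8175 + 0.00523126 = 4.82273 m along the plane.
Vertically, h_p = y_p·sinθ = 4.82273 × 0.857167 = 4.13389 m.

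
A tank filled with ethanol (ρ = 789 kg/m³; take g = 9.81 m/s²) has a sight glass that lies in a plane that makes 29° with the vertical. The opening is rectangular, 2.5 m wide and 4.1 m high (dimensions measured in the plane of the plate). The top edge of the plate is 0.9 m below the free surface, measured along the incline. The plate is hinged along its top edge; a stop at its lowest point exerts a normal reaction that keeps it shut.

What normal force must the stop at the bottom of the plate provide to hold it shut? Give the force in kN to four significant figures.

γ = ρg = 789 × 9.81 / 1000 = 7.74009 kN/m³.
The plate makes 29° with the vertical, i.e. θ = 90° − 29° = 61° to the horizontal. Measuring y along the incline from the free-surface line, vertical depth h = y·sinθ with sinθ = 0.874620.
The centroid lies 4.1/2 = 2.05 m below the top edge, so y_c = 0.9 + 2.05 = 2.95 m and h_c = 2.95 × 0.874620 = 2.58013 m.
A = 2.5 × 4.1 = 10.25 m².
Resultant F = γ·h_c·A = 7.74009 × 2.58013 × 10.25 = 204.697 kN.
I_c = b·h³/12 = 2.5 × 4.1³/12 = 14.3585 m⁴.
Centre of pressure: y_p = y_c + I_c/(y_c·A) = 2.95 + 14.3585/(2.95 × 10.25) = 2.95 + 0.474857 = 3.42486 m along the plane.
The resultant acts 2.05 + 0.474857 = 2.52486 m (along the plate) below the hinge at the top edge, so the moment about the hinge is M = F × 2.52486 = 204.697 × 2.52486 = 516.831 kN·m.
A normal force at the bottom, 4.1 m from the hinge, must supply this moment: P = 516.831/4.1 = 126.056 kN.

P ≈ 126.1 kN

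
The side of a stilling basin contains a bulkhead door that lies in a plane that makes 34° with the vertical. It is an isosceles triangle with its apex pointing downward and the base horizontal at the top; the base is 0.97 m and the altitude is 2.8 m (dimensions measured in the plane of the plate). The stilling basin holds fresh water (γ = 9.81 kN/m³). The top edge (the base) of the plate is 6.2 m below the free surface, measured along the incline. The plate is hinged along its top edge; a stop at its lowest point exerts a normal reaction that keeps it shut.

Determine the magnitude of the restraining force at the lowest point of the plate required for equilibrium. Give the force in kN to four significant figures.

γ = 9.81 kN/m³.
The plate makes 34° with the vertical, i.e. θ = 90° − 34° = 56° to the horizontal. Measuring y along the incline from the free-surface line, vertical depth h = y·sinθ with sinθ = 0.829038.
With the apex down, the centroid sits h/3 = 2.8/3 = 0.933333 m below the base (the top edge), so y_c = 6.2 + 0.933333 = 7.13333 m and h_c = 7.13333 × 0.829038 = 5.9138 m.
A = ½ × 0.97 × 2.8 = 1.358 m².
Resultant F = γ·h_c·A = 9.81 × 5.9138 × 1.358 = 78.7835 kN.
I_c = b·h³/36 = 0.97 × 2.8³/36 = 0.591484 m⁴.
Centre of pressure: y_p = y_c + I_c/(y_c·A) = 7.13333 + 0.591484/(7.13333 × 1.358) = 7.13333 + 0.0610592 = 7.19439 m along the plane.
The resultant acts 0.933333 + 0.0610592 = 0.994392 m (along the plate) below the hinge at the top edge, so the moment about the hinge is M = F × 0.994392 = 78.7835 × 0.994392 = 78.3417 kN·m.
A normal force at the bottom, 2.8 m from the hinge, must supply this moment: P = 78.3417/2.8 = 27.9792 kN.

P ≈ 27.98 kN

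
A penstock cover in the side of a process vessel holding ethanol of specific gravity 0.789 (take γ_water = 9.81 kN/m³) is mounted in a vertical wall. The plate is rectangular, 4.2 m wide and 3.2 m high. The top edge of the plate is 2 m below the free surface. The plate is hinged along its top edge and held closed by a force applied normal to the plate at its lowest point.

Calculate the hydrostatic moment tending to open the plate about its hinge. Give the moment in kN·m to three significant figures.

M ≈ 688 kN·m

γ = 0.789 × 9.81 = 7.74009 kN/m³.
The centroid lies 3.2/2 = 1.6 m below the top edge, so the centroid depth is h_c = 2 + 1.6 = 3.6 m.
A = 4.2 × 3.2 = 13.44 m².
Resultant F = γ·h_c·A = 7.74009 × 3.6 × 13.44 = 374.497 kN.
I_c = b·h³/12 = 4.2 × 3.2³/12 = 11.4688 m⁴.
Centre of pressure: y_p = y_c + I_c/(y_c·A) = 3.6 + 11.4688/(3.6 × 13.44) = 3.6 + 0.237037 = 3.83704 m along the plane.
The resultant acts 1.6 + 0.237037 = 1.83704 m (along the plate) below the hinge at the top edge, so the moment about the hinge is M = F × 1.83704 = 374.497 × 1.83704 = 687.966 kN·m.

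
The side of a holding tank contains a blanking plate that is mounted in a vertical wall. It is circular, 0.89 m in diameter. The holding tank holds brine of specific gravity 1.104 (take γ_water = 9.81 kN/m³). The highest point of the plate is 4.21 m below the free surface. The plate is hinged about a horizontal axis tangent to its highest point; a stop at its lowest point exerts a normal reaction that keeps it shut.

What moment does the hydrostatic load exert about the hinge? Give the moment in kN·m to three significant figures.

γ = 1.104 × 9.81 = 10.83024 kN/m³.
The centroid is at the centre, 0.445 m below the top of the plate, so the centroid depth is h_c = 4.21 + 0.445 = 4.655 m.
A = π(0.445)² = 0.622114 m².
Resultant F = γ·h_c·A = 10.83024 × 4.655 × 0.622114 = 31.3637 kN.
I_c = πr⁴/4 = π × 0.445⁴/4 = 0.0307985 m⁴.
Centre of pressure: y_p = y_c + I_c/(y_c·A) = 4.655 + 0.0307985/(4.655 × 0.622114) = 4.655 + 0.0106351 = 4.66564 m along the plane.
The resultant acts 0.445 + 0.0106351 = 0.455635 m (along the plate) below the hinge at the top edge, so the moment about the hinge is M = F × 0.455635 = 31.3637 × 0.455635 = 14.2904 kN·m.

M ≈ 14.3 kN·m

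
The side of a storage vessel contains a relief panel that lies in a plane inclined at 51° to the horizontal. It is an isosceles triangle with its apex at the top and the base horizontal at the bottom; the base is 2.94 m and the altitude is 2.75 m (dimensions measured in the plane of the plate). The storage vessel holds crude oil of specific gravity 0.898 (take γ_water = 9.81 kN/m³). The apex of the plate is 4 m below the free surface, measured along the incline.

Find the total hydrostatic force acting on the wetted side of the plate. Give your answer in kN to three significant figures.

γ = 0.898 × 9.81 = 8.80938 kN/m³.
Let θ = 51° be the plate's angle to the horizontal; measure y along the incline from where the plane meets the free surface. Vertical depth h = y·sinθ with sinθ = 0.777146.
With the apex up, the centroid sits 2h/3 = 2 × 2.75/3 = 1.83333 m below the apex, so y_c = 4 + 1.83333 = 5.83333 m and h_c = 5.83333 × 0.777146 = 4.53335 m.
A = ½ × 2.94 × 2.75 = 4.0425 m².
Resultant F = γ·h_c·A = 8.80938 × 4.53335 × 4.0425 = 161.441 kN.

F ≈ 161 kN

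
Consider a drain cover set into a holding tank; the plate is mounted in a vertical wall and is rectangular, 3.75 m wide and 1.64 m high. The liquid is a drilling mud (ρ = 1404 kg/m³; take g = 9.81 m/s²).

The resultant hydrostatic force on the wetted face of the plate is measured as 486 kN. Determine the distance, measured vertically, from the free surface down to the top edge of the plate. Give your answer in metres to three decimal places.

d_top ≈ 4.918 m

γ = ρg = 1404 × 9.81 / 1000 = 13.77324 kN/m³.
A = 3.75 × 1.64 = 6.15 m².
From F = γ·h_c·A, the centroid depth is h_c = 486/(13.77324 × 6.15) = 5.73753 m.
The centroid lies 1.64/2 = 0.82 m below the top edge, so the top edge sits at h_top = 5.73753 − 0.82 = 4.91753 m below the surface.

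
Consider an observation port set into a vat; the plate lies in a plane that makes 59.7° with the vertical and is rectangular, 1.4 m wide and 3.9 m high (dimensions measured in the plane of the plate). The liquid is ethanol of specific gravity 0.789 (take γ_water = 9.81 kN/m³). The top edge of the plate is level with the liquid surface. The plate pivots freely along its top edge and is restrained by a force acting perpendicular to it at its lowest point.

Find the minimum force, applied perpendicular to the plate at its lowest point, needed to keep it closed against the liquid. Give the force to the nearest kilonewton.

P ≈ 28 kN

γ = 0.789 × 9.81 = 7.74009 kN/m³.
The plate makes 59.7° with the vertical, i.e. θ = 90° − 59.7° = 30.3° to the horizontal. Measuring y along the incline from the free-surface line, vertical depth h = y·sinθ with sinθ = 0.504528.
The centroid lies 3.9/2 = 1.95 m below the top edge, so y_c = 1.95 m and h_c = 1.95 × 0.504528 = 0.98383 m.
A = 1.4 × 3.9 = 5.46 m².
Resultant F = γ·h_c·A = 7.74009 × 0.98383 × 5.46 = 41.5775 kN.
I_c = b·h³/12 = 1.4 × 3.9³/12 = 6.92055 m⁴.
Centre of pressure: y_p = y_c + I_c/(y_c·A) = 1.95 + 6.92055/(1.95 × 5.46) = 1.95 + 0.65 = 2.6 m along the plane.
The resultant acts 1.95 + 0.65 = 2.6 m (along the plate) below the hinge at the top edge, so the moment about the hinge is M = F × 2.6 = 41.5775 × 2.6 = 108.102 kN·m.
A normal force at the bottom, 3.9 m from the hinge, must supply this moment: P = 108.102/3.9 = 27.7185 kN.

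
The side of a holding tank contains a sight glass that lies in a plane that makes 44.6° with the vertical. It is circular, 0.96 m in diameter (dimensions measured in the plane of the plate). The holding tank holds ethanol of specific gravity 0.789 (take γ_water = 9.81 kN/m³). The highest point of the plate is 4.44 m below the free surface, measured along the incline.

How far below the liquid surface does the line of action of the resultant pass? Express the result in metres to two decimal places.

h_p = 3.51 m

γ = 0.789 × 9.81 = 7.74009 kN/m³.
The plate makes 44.6° with the vertical, i.e. θ = 90° − 44.6° = 45.4° to the horizontal. Measuring y along the incline from the free-surface line, vertical depth h = y·sinθ with sinθ = 0.712026.
The centroid is at the centre, 0.48 m below the top of the plate, so y_c = 4.44 + 0.48 = 4.92 m and h_c = 4.92 × 0.712026 = 3.50317 m.
A = π(0.48)² = 0.723823 m².
Resultant F = γ·h_c·A = 7.74009 × 3.50317 × 0.723823 = 19.6264 kN.
I_c = πr⁴/4 = π × 0.48⁴/4 = 0.0416922 m⁴.
Centre of pressure: y_p = y_c + I_c/(y_c·A) = 4.92 + 0.0416922/(4.92 × 0.723823) = 4.92 + 0.0117073 = 4.93171 m along the plane.
Vertically, h_p = y_p·sinθ = 4.93171 × 0.712026 = 3.51151 m.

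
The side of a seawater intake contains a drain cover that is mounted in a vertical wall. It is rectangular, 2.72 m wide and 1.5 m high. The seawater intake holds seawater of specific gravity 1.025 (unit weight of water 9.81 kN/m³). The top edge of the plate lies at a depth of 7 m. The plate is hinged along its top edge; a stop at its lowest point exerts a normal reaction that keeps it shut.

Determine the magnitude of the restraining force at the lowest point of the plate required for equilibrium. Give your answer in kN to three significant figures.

P ≈ 164 kN

γ = 1.025 × 9.81 = 10.05525 kN/m³.
The centroid lies 1.5/2 = 0.75 m below the top edge, so the centroid depth is h_c = 7 + 0.75 = 7.75 m.
A = 2.72 × 1.5 = 4.08 m².
Resultant F = γ·h_c·A = 10.05525 × 7.75 × 4.08 = 317.947 kN.
I_c = b·h³/12 = 2.72 × 1.5³/12 = 0.765 m⁴.
Centre of pressure: y_p = y_c + I_c/(y_c·A) = 7.75 + 0.765/(7.75 × 4.08) = 7.75 + 0.0241935 = 7.77419 m along the plane.
The resultant acts 0.75 + 0.0241935 = 0.774193 m (along the plate) below the hinge at the top edge, so the moment about the hinge is M = F × 0.774193 = 317.947 × 0.774193 = 246.152 kN·m.
A normal force at the bottom, 1.5 m from the hinge, must supply this moment: P = 246.152/1.5 = 164.101 kN.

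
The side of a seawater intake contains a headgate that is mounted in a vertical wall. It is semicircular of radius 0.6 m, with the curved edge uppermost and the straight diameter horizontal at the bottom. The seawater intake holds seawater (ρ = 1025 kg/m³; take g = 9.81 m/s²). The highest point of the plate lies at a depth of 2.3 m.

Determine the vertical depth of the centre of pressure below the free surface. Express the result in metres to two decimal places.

γ = ρg = 1025 × 9.81 / 1000 = 10.05525 kN/m³.
The centroid lies 4r/(3π) = 0.254648 m above the diameter, so r − 4r/(3π) = 0.6 − 0.254648 = 0.345352 m below the topmost point, so the centroid depth is h_c = 2.3 + 0.345352 = 2.64535 m.
A = πr²/2 = π × 0.6²/2 = 0.565487 m².
Resultant F = γ·h_c·A = 10.05525 × 2.64535 × 0.565487 = 15.0418 kN.
I_c = (π/8 − 8/(9π))·r⁴ = 0.109757 × 0.6⁴ = 0.0142245 m⁴.
Centre of pressure: y_p = y_c + I_c/(y_c·A) = 2.64535 + 0.0142245/(2.64535 × 0.565487) = 2.64535 + 0.00950892 = 2.65486 m along the plane.

h_p = 2.65 m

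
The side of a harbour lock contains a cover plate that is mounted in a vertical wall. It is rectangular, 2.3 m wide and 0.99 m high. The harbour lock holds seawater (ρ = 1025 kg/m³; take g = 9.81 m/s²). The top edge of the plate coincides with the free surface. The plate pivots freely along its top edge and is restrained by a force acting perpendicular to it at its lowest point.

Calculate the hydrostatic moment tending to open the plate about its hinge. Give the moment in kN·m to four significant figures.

M ≈ 7.480 kN·m

γ = ρg = 1025 × 9.81 / 1000 = 10.05525 kN/m³.
The centroid lies 0.99/2 = 0.495 m below the top edge, so the centroid depth is h_c = 0.495 m.
A = 2.3 × 0.99 = 2.277 m².
Resultant F = γ·h_c·A = 10.05525 × 0.495 × 2.277 = 11.3334 kN.
I_c = b·h³/12 = 2.3 × 0.99³/12 = 0.185974 m⁴.
Centre of pressure: y_p = y_c + I_c/(y_c·A) = 0.495 + 0.185974/(0.495 × 2.277) = 0.495 + 0.165 = 0.66 m along the plane.
The resultant acts 0.495 + 0.165 = 0.66 m (along the plate) below the hinge at the top edge, so the moment about the hinge is M = F × 0.66 = 11.3334 × 0.66 = 7.48004 kN·m.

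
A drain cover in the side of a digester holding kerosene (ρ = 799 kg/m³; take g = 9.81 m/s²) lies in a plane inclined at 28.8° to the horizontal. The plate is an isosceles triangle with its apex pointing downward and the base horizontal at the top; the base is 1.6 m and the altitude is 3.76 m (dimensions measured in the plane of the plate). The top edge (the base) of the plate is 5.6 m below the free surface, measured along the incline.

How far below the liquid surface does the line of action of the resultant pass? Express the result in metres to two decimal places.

h_p = 3.36 m

γ = ρg = 799 × 9.81 / 1000 = 7.83819 kN/m³.
Let θ = 28.8° be the plate's angle to the horizontal; measure y along the incline from where the plane meets the free surface. Vertical depth h = y·sinθ with sinθ = 0.481754.
With the apex down, the centroid sits h/3 = 3.76/3 = 1.25333 m below the base (the top edge), so y_c = 5.6 + 1.25333 = 6.85333 m and h_c = 6.85333 × 0.481754 = 3.30162 m.
A = ½ × 1.6 × 3.76 = 3.008 m².
Resultant F = γ·h_c·A = 7.83819 × 3.30162 × 3.008 = 77.8432 kN.
I_c = b·h³/36 = 1.6 × 3.76³/36 = 2.36255 m⁴.
Centre of pressure: y_p = y_c + I_c/(y_c·A) = 6.85333 + 2.36255/(6.85333 × 3.008) = 6.85333 + 0.114604 = 6.96793 m along the plane.
Vertically, h_p = y_p·sinθ = 6.96793 × 0.481754 = 3.35683 m.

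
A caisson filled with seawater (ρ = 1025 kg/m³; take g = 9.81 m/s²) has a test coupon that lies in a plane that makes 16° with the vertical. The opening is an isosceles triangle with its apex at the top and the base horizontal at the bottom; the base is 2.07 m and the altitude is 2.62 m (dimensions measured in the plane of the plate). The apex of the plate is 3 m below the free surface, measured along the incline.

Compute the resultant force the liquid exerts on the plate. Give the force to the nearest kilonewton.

F ≈ 124 kN

γ = ρg = 1025 × 9.81 / 1000 = 10.05525 kN/m³.
The plate makes 16° with the vertical, i.e. θ = 90° − 16° = 74° to the horizontal. Measuring y along the incline from the free-surface line, vertical depth h = y·sinθ with sinθ = 0.961262.
With the apex up, the centroid sits 2h/3 = 2 × 2.62/3 = 1.74667 m below the apex, so y_c = 3 + 1.74667 = 4.74667 m and h_c = 4.74667 × 0.961262 = 4.56279 m.
A = ½ × 2.07 × 2.62 = 2.7117 m².
Resultant F = γ·h_c·A = 10.05525 × 4.56279 × 2.7117 = 124.413 kN.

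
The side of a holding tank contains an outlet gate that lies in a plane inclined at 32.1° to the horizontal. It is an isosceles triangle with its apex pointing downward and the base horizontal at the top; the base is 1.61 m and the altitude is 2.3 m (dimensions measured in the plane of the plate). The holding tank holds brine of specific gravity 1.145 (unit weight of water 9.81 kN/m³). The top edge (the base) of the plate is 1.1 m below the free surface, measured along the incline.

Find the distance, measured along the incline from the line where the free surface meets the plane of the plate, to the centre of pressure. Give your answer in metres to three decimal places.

γ = 1.145 × 9.81 = 11.23245 kN/m³.
Let θ = 32.1° be the plate's angle to the horizontal; measure y along the incline from where the plane meets the free surface. Vertical depth h = y·sinθ with sinθ = 0.531399.
With the apex down, the centroid sits h/3 = 2.3/3 = 0.766667 m below the base (the top edge), so y_c = 1.1 + 0.766667 = 1.86667 m and h_c = 1.86667 × 0.531399 = 0.991947 m.
A = ½ × 1.61 × 2.3 = 1.8515 m².
Resultant F = γ·h_c·A = 11.23245 × 0.991947 × 1.8515 = 20.6294 kN.
I_c = b·h³/36 = 1.61 × 2.3³/36 = 0.544135 m⁴.
Centre of pressure: y_p = y_c + I_c/(y_c·A) = 1.86667 + 0.544135/(1.86667 × 1.8515) = 1.86667 + 0.15744 = 2.02411 m along the plane.

y_p = 2.024 m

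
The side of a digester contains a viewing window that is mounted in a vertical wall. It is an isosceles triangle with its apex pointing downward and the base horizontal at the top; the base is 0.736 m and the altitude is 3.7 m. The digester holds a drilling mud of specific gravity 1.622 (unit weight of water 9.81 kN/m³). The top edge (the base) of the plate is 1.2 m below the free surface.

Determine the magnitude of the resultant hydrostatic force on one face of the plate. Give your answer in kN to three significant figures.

γ = 1.622 × 9.81 = 15.91182 kN/m³.
With the apex down, the centroid sits h/3 = 3.7/3 = 1.23333 m below the base (the top edge), so the centroid depth is h_c = 1.2 + 1.23333 = 2.43333 m.
A = ½ × 0.736 × 3.7 = 1.3616 m².
Resultant F = γ·h_c·A = 15.91182 × 2.43333 × 1.3616 = 52.7194 kN.

F ≈ 52.7 kN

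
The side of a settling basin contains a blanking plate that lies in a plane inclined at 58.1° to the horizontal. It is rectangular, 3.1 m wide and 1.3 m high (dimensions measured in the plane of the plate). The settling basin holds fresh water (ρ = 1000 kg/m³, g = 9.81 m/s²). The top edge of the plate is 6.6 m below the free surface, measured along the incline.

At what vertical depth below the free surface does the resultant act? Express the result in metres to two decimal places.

h_p = 6.17 m

γ = ρg = 1000 × 9.81 = 9810 N/m³ = 9.81 kN/m³.
Let θ = 58.1° be the plate's angle to the horizontal; measure y along the incline from where the plane meets the free surface. Vertical depth h = y·sinθ with sinθ = 0.848972.
The centroid lies 1.3/2 = 0.65 m below the top edge, so y_c = 6.6 + 0.65 = 7.25 m and h_c = 7.25 × 0.848972 = 6.15505 m.
A = 3.1 × 1.3 = 4.03 m².
Resultant F = γ·h_c·A = 9.81 × 6.15505 × 4.03 = 243.336 kN.
I_c = b·h³/12 = 3.1 × 1.3³/12 = 0.567558 m⁴.
Centre of pressure: y_p = y_c + I_c/(y_c·A) = 7.25 + 0.567558/(7.25 × 4.03) = 7.25 + 0.0194253 = 7.26943 m along the plane.
Vertically, h_p = y_p·sinθ = 7.26943 × 0.848972 = 6.17154 m.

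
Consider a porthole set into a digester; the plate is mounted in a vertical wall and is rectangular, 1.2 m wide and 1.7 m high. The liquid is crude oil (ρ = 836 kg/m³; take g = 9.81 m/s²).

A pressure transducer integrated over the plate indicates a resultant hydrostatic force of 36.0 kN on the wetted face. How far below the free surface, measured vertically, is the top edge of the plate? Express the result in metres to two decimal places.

γ = ρg = 836 × 9.81 / 1000 = 8.20116 kN/m³.
A = 1.2 × 1.7 = 2.04 m².
From F = γ·h_c·A, the centroid depth is h_c = 36.0/(8.20116 × 2.04) = 2.15178 m.
The centroid lies 1.7/2 = 0.85 m below the top edge, so the top edge sits at h_top = 2.15178 − 0.85 = 1.30178 m below the surface.

d_top ≈ 1.30 m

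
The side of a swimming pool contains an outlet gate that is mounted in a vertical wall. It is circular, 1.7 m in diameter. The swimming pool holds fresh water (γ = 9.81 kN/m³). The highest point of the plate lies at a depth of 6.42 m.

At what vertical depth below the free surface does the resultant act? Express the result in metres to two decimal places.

h_p = 7.29 m

γ = 9.81 kN/m³.
The centroid is at the centre, 0.85 m below the top of the plate, so the centroid depth is h_c = 6.42 + 0.85 = 7.27 m.
A = π(0.85)² = 2.2698 m².
Resultant F = γ·h_c·A = 9.81 × 7.27 × 2.2698 = 161.879 kN.
I_c = πr⁴/4 = π × 0.85⁴/4 = 0.409983 m⁴.
Centre of pressure: y_p = y_c + I_c/(y_c·A) = 7.27 + 0.409983/(7.27 × 2.2698) = 7.27 + 0.0248453 = 7.29485 m along the plane.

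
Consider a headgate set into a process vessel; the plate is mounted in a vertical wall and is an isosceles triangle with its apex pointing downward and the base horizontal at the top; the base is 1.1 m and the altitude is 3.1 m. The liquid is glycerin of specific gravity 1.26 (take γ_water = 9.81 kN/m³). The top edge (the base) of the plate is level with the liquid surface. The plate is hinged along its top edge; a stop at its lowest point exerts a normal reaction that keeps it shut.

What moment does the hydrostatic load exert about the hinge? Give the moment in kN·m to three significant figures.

γ = 1.26 × 9.81 = 12.3606 kN/m³.
With the apex down, the centroid sits h/3 = 3.1/3 = 1.03333 m below the base (the top edge), so the centroid depth is h_c = 1.03333 m.
A = ½ × 1.1 × 3.1 = 1.705 m².
Resultant F = γ·h_c·A = 12.3606 × 1.03333 × 1.705 = 21.7772 kN.
I_c = b·h³/36 = 1.1 × 3.1³/36 = 0.910281 m⁴.
Centre of pressure: y_p = y_c + I_c/(y_c·A) = 1.03333 + 0.910281/(1.03333 × 1.705) = 1.03333 + 0.516669 = 1.55 m along the plane.
The resultant acts 1.03333 + 0.516669 = 1.55 m (along the plate) below the hinge at the top edge, so the moment about the hinge is M = F × 1.55 = 21.7772 × 1.55 = 33.7547 kN·m.

M ≈ 33.8 kN·m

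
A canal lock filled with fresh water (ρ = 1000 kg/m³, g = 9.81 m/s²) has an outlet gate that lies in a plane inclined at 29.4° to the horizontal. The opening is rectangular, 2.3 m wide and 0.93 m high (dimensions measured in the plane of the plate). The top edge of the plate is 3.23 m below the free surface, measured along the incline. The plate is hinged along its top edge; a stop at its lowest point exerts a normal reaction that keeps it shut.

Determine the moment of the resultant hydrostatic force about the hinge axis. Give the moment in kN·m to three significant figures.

γ = ρg = 1000 × 9.81 = 9810 N/m³ = 9.81 kN/m³.
Let θ = 29.4° be the plate's angle to the horizontal; measure y along the incline from where the plane meets the free surface. Vertical depth h = y·sinθ with sinθ = 0.490904.
The centroid lies 0.93/2 = 0.465 m below the top edge, so y_c = 3.23 + 0.465 = 3.695 m and h_c = 3.695 × 0.490904 = 1.81389 m.
A = 2.3 × 0.93 = 2.139 m².
Resultant F = γ·h_c·A = 9.81 × 1.81389 × 2.139 = 38.0619 kN.
I_c = b·h³/12 = 2.3 × 0.93³/12 = 0.154168 m⁴.
Centre of pressure: y_p = y_c + I_c/(y_c·A) = 3.695 + 0.154168/(3.695 × 2.139) = 3.695 + 0.019506 = 3.71451 m along the plane.
The resultant acts 0.465 + 0.019506 = 0.484506 m (along the plate) below the hinge at the top edge, so the moment about the hinge is M = F × 0.484506 = 38.0619 × 0.484506 = 18.4412 kN·m.

M ≈ 18.4 kN·m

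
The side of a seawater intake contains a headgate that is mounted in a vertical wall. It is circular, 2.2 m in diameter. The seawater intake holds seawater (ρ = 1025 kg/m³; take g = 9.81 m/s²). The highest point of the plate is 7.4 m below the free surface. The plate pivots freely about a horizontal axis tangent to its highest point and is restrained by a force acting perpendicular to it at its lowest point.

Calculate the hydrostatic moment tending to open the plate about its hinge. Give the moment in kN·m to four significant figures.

γ = ρg = 1025 × 9.81 / 1000 = 10.05525 kN/m³.
The centroid is at the centre, 1.1 m below the top of the plate, so the centroid depth is h_c = 7.4 + 1.1 = 8.5 m.
A = π(1.1)² = 3.80133 m².
Resultant F = γ·h_c·A = 10.05525 × 8.5 × 3.80133 = 324.898 kN.
I_c = πr⁴/4 = π × 1.1⁴/4 = 1.1499 m⁴.
Centre of pressure: y_p = y_c + I_c/(y_c·A) = 8.5 + 1.1499/(8.5 × 3.80133) = 8.5 + 0.0355882 = 8.53559 m along the plane.
The resultant acts 1.1 + 0.0355882 = 1.13559 m (along the plate) below the hinge at the top edge, so the moment about the hinge is M = F × 1.13559 = 324.898 × 1.13559 = 368.951 kN·m.

M ≈ 369.0 kN·m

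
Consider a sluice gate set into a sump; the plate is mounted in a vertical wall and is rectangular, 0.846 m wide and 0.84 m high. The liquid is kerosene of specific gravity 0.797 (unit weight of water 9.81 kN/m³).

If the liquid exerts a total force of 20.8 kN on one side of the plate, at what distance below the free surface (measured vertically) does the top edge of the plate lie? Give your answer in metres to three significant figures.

γ = 0.797 × 9.81 = 7.81857 kN/m³.
A = 0.846 × 0.84 = 0.71064 m².
From F = γ·h_c·A, the centroid depth is h_c = 20.8/(7.81857 × 0.71064) = 3.74357 m.
The centroid lies 0.84/2 = 0.42 m below the top edge, so the top edge sits at h_top = 3.74357 − 0.42 = 3.32357 m below the surface.

d_top ≈ 3.32 m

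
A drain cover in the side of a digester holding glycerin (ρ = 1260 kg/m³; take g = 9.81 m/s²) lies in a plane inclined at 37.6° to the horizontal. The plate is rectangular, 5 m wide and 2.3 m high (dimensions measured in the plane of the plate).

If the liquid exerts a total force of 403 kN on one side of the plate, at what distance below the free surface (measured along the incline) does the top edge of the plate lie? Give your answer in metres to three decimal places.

y_top ≈ 3.497 m

γ = ρg = 1260 × 9.81 / 1000 = 12.3606 kN/m³.
A = 5 × 2.3 = 11.5 m².
From F = γ·h_c·A, the centroid depth is h_c = 403/(12.3606 × 11.5) = 2.8351 m.
Let θ = 37.6° be the plate's angle to the horizontal; measure y along the incline from where the plane meets the free surface. Vertical depth h = y·sinθ with sinθ = 0.610145.
Along the incline, y_c = h_c/sinθ = 2.8351/0.610145 = 4.6466 m.
The centroid lies 2.3/2 = 1.15 m below the top edge, so the top edge sits at y_top = 4.6466 − 1.15 = 3.4966 m along the incline.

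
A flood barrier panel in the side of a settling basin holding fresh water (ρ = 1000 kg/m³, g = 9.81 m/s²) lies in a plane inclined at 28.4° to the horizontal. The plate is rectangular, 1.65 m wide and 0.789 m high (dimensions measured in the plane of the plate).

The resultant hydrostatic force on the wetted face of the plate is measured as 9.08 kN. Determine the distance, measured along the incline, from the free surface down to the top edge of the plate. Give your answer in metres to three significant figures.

γ = ρg = 1000 × 9.81 = 9810 N/m³ = 9.81 kN/m³.
A = 1.65 × 0.789 = 1.30185 m².
From F = γ·h_c·A, the centroid depth is h_c = 9.08/(9.81 × 1.30185) = 0.710978 m.
Let θ = 28.4° be the plate's angle to the horizontal; measure y along the incline from where the plane meets the free surface. Vertical depth h = y·sinθ with sinθ = 0.475624.
Along the incline, y_c = h_c/sinθ = 0.710978/0.475624 = 1.49483 m.
The centroid lies 0.789/2 = 0.3945 m below the top edge, so the top edge sits at y_top = 1.49483 − 0.3945 = 1.10033 m along the incline.

y_top ≈ 1.10 m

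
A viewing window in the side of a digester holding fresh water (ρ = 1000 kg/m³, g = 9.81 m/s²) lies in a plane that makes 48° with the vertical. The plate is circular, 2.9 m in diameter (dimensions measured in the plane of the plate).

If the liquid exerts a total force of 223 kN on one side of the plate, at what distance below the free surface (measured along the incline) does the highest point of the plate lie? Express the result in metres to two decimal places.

γ = ρg = 1000 × 9.81 = 9810 N/m³ = 9.81 kN/m³.
A = π(1.45)² = 6.6052 m².
From F = γ·h_c·A, the centroid depth is h_c = 223/(9.81 × 6.6052) = 3.44152 m.
The plate makes 48° with the vertical, i.e. θ = 90° − 48° = 42° to the horizontal. Measuring y along the incline from the free-surface line, vertical depth h = y·sinθ with sinθ = 0.669131.
Along the incline, y_c = h_c/sinθ = 3.44152/0.669131 = 5.14327 m.
The centroid is at the centre, 1.45 m below the top of the plate, so the highest point sits at y_top = 5.14327 − 1.45 = 3.69327 m along the incline.

y_top ≈ 3.69 m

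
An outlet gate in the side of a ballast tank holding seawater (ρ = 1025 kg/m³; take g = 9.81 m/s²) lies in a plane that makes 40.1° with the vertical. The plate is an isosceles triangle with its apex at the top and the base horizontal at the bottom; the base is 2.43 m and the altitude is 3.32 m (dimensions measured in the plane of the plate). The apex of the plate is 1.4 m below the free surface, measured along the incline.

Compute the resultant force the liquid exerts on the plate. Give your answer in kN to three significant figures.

F ≈ 112 kN

γ = ρg = 1025 × 9.81 / 1000 = 10.05525 kN/m³.
The plate makes 40.1° with the vertical, i.e. θ = 90° − 40.1° = 49.9° to the horizontal. Measuring y along the incline from the free-surface line, vertical depth h = y·sinθ with sinθ = 0.764921.
With the apex up, the centroid sits 2h/3 = 2 × 3.32/3 = 2.21333 m below the apex, so y_c = 1.4 + 2.21333 = 3.61333 m and h_c = 3.61333 × 0.764921 = 2.76391 m.
A = ½ × 2.43 × 3.32 = 4.0338 m².
Resultant F = γ·h_c·A = 10.05525 × 2.76391 × 4.0338 = 112.107 kN.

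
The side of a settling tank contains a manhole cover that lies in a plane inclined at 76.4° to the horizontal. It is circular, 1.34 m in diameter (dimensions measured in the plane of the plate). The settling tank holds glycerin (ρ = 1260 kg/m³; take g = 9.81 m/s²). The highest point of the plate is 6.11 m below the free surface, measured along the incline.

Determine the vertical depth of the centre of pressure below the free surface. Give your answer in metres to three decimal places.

γ = ρg = 1260 × 9.81 / 1000 = 12.3606 kN/m³.
Let θ = 76.4° be the plate's angle to the horizontal; measure y along the incline from where the plane meets the free surface. Vertical depth h = y·sinθ with sinθ = 0.971961.
The centroid is at the centre, 0.67 m below the top of the plate, so y_c = 6.11 + 0.67 = 6.78 m and h_c = 6.78 × 0.971961 = 6.5899 m.
A = π(0.67)² = 1.41026 m².
Resultant F = γ·h_c·A = 12.3606 × 6.5899 × 1.41026 = 114.873 kN.
I_c = πr⁴/4 = π × 0.67⁴/4 = 0.158267 m⁴.
Centre of pressure: y_p = y_c + I_c/(y_c·A) = 6.78 + 0.158267/(6.78 × 1.41026) = 6.78 + 0.0165524 = 6.79655 m along the plane.
Vertically, h_p = y_p·sinθ = 6.79655 × 0.971961 = 6.60598 m.

h_p = 6.606 m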